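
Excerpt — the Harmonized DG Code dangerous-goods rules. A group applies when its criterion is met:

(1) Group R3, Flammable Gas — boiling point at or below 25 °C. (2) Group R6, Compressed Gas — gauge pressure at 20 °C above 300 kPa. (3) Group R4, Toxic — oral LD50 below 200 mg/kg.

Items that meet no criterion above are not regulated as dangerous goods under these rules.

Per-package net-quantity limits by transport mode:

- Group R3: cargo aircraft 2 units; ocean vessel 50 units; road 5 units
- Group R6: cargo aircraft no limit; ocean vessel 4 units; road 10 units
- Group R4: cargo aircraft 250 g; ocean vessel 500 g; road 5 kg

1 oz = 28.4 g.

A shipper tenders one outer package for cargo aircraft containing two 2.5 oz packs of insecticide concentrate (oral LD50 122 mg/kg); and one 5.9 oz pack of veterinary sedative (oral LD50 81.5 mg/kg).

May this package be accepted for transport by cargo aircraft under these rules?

With oral LD50 122 mg/kg (< 200 mg/kg), the insecticide concentrate falls in Group R4.
With oral LD50 81.5 mg/kg (< 200 mg/kg), the veterinary sedative falls in Group R4.
Total Group R4: (two 2.5 oz packs = 142 g) + (one 5.9 oz pack = 167.56 g) = 309.56 g.
That exceeds the Group R4 cargo aircraft limit of 250 g.

No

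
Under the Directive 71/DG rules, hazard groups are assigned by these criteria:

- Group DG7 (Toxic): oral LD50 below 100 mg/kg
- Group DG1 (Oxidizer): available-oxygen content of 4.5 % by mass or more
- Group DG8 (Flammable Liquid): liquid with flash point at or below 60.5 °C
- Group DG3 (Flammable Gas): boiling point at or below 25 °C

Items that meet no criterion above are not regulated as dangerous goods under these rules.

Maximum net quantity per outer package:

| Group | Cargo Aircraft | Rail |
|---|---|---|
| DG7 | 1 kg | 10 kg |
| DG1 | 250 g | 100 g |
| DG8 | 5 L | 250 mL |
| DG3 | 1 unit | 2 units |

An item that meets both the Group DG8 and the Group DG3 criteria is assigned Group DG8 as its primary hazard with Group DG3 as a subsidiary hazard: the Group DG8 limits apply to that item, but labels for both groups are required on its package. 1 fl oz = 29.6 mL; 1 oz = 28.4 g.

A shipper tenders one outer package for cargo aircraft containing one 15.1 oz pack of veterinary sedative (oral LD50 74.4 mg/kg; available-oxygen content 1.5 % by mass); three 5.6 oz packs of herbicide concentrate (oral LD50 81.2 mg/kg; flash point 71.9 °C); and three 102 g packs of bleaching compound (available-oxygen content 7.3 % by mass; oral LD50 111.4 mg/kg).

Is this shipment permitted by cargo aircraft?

No

Veterinary sedative: oral LD50 74.4 mg/kg < 100 mg/kg → Group DG7 (Toxic).
Oral LD50 81.2 mg/kg meets the Group DG7 criterion (Toxic), so the herbicide concentrate is Group DG7.
The bleaching compound has available-oxygen content 7.3 % by mass, which is ≥ 4.5 % by mass, so it is Group DG1 (Oxidizer).
Total Group DG7: (one 15.1 oz pack = 428.84 g) + (three 5.6 oz packs = 477.12 g) = 905.96 g.
905.96 g is within the cargo aircraft limit of 1 kg for Group DG7.
Group DG1 quantity: three 102 g packs = 306 g.
306 g exceeds the cargo aircraft limit of 250 g for Group DG1.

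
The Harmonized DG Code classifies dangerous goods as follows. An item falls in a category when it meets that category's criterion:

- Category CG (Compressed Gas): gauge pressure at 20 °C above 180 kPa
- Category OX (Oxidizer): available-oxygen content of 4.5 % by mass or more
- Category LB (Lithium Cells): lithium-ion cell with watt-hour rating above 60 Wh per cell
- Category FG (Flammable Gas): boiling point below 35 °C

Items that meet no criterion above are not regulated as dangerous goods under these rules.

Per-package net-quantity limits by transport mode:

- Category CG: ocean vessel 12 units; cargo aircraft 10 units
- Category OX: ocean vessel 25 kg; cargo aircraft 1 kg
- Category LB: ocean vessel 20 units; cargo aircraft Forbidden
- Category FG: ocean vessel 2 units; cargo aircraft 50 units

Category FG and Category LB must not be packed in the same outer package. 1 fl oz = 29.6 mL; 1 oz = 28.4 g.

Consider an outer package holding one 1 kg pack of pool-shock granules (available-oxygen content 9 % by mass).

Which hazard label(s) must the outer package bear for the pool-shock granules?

With available-oxygen content 9 % by mass (≥ 4.5 % by mass), the pool-shock granules fall in Category OX.
Only the Category OX label is required.

Category OX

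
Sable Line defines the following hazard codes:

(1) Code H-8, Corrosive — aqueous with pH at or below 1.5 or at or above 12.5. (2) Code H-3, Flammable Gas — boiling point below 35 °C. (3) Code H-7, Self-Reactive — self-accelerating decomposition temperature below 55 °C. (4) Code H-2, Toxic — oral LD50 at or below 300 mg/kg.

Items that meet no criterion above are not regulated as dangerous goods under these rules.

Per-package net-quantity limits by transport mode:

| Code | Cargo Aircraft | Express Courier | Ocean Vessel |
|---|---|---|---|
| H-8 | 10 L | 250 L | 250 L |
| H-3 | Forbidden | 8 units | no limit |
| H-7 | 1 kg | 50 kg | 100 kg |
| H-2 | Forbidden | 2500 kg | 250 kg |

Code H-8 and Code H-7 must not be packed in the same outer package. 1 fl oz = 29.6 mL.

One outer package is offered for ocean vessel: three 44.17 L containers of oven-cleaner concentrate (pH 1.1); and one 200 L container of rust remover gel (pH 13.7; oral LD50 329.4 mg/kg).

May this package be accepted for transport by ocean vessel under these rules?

No

Oven-cleaner concentrate: pH 1.1 ≤ 1.5 → Code H-8 (Corrosive).
pH 13.7 meets the Code H-8 criterion (Corrosive), so the rust remover gel is Code H-8.
Code H-8 net quantity: (three 44.17 L containers = 132.51 L) + 200 L = 332.51 L.
That exceeds the Code H-8 ocean vessel limit of 250 L.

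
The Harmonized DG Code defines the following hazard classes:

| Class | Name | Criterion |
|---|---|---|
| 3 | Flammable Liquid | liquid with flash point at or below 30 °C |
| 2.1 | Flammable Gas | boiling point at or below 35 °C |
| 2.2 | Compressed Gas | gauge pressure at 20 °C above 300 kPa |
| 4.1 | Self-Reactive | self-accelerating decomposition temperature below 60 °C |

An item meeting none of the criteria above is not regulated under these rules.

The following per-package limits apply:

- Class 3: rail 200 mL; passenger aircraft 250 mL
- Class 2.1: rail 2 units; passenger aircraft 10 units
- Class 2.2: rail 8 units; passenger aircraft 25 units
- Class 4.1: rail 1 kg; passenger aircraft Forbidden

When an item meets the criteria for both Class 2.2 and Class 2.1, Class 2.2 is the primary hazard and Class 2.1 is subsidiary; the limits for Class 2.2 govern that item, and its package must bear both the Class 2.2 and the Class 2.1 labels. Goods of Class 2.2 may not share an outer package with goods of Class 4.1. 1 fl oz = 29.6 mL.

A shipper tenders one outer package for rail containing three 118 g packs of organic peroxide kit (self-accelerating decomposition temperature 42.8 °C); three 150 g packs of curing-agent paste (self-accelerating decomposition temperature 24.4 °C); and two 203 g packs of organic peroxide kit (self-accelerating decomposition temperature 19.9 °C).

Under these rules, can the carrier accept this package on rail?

No

Organic peroxide kit: self-accelerating decomposition temperature 42.8 °C < 60 °C → Class 4.1 (Self-Reactive).
The curing-agent paste has self-accelerating decomposition temperature 24.4 °C, which is < 60 °C, so it is Class 4.1 (Self-Reactive).
Organic peroxide kit: self-accelerating decomposition temperature 19.9 °C < 60 °C → Class 4.1 (Self-Reactive).
Total Class 4.1: (three 118 g packs = 354 g) + (three 150 g packs = 450 g) + (two 203 g packs = 406 g) = 1.21 kg.
That exceeds the Class 4.1 rail limit of 1 kg.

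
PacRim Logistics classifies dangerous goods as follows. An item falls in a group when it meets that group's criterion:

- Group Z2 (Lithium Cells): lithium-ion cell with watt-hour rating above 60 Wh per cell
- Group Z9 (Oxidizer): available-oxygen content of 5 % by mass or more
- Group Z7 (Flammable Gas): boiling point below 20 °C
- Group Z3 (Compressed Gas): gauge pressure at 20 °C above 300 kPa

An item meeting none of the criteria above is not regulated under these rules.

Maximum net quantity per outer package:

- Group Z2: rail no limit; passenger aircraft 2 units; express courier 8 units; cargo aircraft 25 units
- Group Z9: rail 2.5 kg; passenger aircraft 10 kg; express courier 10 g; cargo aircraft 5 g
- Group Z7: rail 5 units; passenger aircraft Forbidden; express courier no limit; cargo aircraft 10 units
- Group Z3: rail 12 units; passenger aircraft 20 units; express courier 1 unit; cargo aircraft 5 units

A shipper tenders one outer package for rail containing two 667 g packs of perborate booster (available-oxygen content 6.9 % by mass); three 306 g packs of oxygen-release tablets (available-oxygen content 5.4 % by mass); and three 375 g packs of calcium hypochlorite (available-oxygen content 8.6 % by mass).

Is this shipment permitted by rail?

Available-oxygen content 6.9 % by mass meets the Group Z9 criterion (Oxidizer), so the perborate booster is Group Z9.
The oxygen-release tablets have available-oxygen content 5.4 % by mass, which is ≥ 5 % by mass, so they are Group Z9 (Oxidizer).
Available-oxygen content 8.6 % by mass meets the Group Z9 criterion (Oxidizer), so the calcium hypochlorite is Group Z9.
Group Z9 net quantity: (two 667 g packs = 1.334 kg) + (three 306 g packs = 918 g) + (three 375 g packs = 1.125 kg) = 3.377 kg.
That exceeds the Group Z9 rail limit of 2.5 kg.

No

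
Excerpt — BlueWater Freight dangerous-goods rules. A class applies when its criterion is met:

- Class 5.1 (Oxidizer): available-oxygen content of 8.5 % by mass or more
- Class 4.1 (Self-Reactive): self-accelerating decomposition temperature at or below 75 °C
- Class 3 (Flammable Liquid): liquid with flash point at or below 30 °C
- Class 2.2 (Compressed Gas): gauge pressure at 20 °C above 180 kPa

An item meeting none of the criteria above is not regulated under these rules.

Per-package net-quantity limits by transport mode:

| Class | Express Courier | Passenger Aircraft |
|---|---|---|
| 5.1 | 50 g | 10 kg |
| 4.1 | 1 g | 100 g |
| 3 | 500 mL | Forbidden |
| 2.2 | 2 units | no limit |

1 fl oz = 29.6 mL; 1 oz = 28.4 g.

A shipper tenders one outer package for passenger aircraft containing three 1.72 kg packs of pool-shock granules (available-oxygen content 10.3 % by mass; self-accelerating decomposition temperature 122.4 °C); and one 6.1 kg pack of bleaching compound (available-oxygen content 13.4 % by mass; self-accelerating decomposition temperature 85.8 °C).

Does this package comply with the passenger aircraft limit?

The pool-shock granules have available-oxygen content 10.3 % by mass, which is ≥ 8.5 % by mass, so they are Class 5.1 (Oxidizer).
Bleaching compound: available-oxygen content 13.4 % by mass ≥ 8.5 % by mass → Class 5.1 (Oxidizer).
Total Class 5.1: (three 1.72 kg packs = 5.16 kg) + 6.1 kg = 11.26 kg.
11.26 kg > 10 kg (passenger aircraft limit, Class 5.1) — over the limit.

No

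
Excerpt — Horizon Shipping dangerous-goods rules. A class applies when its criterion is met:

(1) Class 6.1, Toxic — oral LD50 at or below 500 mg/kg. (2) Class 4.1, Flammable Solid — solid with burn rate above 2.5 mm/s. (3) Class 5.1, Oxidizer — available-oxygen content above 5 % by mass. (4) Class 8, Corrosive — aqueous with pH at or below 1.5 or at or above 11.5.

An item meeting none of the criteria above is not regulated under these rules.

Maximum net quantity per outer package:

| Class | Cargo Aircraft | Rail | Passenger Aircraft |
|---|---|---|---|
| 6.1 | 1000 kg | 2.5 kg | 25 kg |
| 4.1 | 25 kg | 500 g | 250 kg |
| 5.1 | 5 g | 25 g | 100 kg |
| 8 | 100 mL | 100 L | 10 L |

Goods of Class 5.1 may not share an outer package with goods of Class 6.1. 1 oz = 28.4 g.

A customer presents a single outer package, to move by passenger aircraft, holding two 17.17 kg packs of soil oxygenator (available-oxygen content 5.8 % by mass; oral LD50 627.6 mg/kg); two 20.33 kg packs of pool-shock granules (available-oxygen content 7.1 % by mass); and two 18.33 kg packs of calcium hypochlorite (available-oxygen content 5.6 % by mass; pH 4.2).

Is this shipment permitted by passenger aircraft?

No

The soil oxygenator has available-oxygen content 5.8 % by mass, which is > 5 % by mass, so it is Class 5.1 (Oxidizer).
Available-oxygen content 7.1 % by mass meets the Class 5.1 criterion (Oxidizer), so the pool-shock granules are Class 5.1.
Available-oxygen content 5.6 % by mass meets the Class 5.1 criterion (Oxidizer), so the calcium hypochlorite is Class 5.1.
Class 5.1 net quantity: (two 17.17 kg packs = 34.34 kg) + (two 20.33 kg packs = 40.66 kg) + (two 18.33 kg packs = 36.66 kg) = 111.66 kg.
111.66 kg exceeds the passenger aircraft limit of 100 kg for Class 5.1.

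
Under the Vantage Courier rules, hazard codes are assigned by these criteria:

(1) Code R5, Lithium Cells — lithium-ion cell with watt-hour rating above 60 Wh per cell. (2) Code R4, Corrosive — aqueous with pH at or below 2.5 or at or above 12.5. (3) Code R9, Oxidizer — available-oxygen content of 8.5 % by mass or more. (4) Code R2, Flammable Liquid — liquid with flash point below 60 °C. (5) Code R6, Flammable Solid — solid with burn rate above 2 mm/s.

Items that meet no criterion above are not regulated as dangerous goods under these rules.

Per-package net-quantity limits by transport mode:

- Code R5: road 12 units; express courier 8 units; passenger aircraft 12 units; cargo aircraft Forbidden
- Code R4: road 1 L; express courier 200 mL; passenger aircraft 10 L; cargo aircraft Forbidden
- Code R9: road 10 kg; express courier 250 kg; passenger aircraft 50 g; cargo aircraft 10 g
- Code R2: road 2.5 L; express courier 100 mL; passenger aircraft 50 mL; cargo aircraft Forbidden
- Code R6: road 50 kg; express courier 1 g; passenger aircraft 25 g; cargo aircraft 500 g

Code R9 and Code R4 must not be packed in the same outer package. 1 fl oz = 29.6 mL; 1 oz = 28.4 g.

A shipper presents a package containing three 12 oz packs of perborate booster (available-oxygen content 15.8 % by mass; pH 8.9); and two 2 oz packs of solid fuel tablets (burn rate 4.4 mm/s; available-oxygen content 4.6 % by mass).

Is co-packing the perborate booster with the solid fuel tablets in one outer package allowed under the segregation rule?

Perborate booster: available-oxygen content 15.8 % by mass ≥ 8.5 % by mass → Code R9 (Oxidizer).
Solid fuel tablets: burn rate 4.4 mm/s > 2 mm/s → Code R6 (Flammable Solid).
No segregation rule bars Code R9 with Code R6.

Yes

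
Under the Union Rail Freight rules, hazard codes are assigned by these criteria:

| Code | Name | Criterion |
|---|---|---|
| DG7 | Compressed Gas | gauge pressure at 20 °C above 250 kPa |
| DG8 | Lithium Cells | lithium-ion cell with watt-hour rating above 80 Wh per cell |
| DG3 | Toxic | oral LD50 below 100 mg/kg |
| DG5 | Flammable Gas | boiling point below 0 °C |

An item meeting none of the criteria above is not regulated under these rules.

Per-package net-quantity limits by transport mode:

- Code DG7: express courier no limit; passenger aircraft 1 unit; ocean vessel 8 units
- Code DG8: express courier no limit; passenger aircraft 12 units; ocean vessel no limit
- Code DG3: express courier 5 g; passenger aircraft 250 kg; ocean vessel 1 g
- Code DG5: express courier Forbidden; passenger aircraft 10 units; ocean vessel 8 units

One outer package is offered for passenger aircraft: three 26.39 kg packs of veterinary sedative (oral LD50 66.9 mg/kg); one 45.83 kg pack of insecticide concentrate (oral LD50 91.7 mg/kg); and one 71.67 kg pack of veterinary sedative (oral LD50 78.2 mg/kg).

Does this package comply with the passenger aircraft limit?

Yes

Veterinary sedative: oral LD50 66.9 mg/kg < 100 mg/kg → Code DG3 (Toxic).
The insecticide concentrate has oral LD50 91.7 mg/kg, which is < 100 mg/kg, so it is Code DG3 (Toxic).
Veterinary sedative: oral LD50 78.2 mg/kg < 100 mg/kg → Code DG3 (Toxic).
Total Code DG3: (three 26.39 kg packs = 79.17 kg) + 45.83 kg + 71.67 kg = 196.67 kg.
That is within the Code DG3 passenger aircraft limit of 250 kg.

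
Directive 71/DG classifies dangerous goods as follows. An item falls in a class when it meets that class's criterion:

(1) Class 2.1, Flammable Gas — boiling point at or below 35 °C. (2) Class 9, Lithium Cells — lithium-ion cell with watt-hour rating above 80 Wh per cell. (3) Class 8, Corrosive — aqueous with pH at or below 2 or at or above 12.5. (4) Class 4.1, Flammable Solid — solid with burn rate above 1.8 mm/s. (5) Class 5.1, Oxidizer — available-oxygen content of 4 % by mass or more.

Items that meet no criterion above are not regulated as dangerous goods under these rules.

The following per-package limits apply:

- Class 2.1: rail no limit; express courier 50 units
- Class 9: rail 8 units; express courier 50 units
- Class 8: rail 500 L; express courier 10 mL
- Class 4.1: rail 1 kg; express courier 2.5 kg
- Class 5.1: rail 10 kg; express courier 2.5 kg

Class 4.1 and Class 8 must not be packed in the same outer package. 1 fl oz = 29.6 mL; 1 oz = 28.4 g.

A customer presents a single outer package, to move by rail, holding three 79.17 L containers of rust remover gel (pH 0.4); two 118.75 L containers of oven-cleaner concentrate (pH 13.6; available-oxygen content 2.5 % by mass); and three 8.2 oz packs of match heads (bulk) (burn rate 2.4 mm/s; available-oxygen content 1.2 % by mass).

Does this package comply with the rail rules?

No

pH 0.4 meets the Class 8 criterion (Corrosive), so the rust remover gel is Class 8.
The oven-cleaner concentrate has pH 13.6, which is ≥ 12.5, so it is Class 8 (Corrosive).
The match heads (bulk) have burn rate 2.4 mm/s, which is > 1.8 mm/s, so they are Class 4.1 (Flammable Solid).
Class 4.1 quantity: three 8.2 oz packs = 698.64 g.
That is within the Class 4.1 rail limit of 1 kg.
Total Class 8: (three 79.17 L containers = 237.51 L) + (two 118.75 L containers = 237.5 L) = 475.01 L.
That is within the Class 8 rail limit of 500 L.
Class 4.1 and Class 8 may not share an outer package.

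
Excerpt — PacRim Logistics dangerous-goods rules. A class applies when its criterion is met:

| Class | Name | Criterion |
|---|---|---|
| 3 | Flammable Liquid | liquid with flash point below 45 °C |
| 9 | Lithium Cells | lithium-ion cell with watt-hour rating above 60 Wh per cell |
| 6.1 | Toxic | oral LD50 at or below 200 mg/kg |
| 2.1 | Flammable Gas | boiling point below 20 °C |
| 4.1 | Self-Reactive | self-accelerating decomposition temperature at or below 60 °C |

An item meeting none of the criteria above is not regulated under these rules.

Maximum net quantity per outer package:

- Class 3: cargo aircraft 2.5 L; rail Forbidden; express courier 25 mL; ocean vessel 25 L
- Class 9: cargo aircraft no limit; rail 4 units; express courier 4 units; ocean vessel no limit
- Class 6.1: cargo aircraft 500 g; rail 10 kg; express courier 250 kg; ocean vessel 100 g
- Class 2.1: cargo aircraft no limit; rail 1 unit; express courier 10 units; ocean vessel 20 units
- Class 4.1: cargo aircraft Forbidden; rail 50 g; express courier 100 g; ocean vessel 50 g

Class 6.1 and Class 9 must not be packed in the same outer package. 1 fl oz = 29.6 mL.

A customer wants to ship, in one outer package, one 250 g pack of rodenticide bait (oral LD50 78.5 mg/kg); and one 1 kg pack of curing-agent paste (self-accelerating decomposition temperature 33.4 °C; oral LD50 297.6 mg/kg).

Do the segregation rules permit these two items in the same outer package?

The rodenticide bait has oral LD50 78.5 mg/kg, which is ≤ 200 mg/kg, so it is Class 6.1 (Toxic).
Curing-agent paste: self-accelerating decomposition temperature 33.4 °C ≤ 60 °C → Class 4.1 (Self-Reactive).
No segregation rule bars Class 6.1 with Class 4.1.

Yes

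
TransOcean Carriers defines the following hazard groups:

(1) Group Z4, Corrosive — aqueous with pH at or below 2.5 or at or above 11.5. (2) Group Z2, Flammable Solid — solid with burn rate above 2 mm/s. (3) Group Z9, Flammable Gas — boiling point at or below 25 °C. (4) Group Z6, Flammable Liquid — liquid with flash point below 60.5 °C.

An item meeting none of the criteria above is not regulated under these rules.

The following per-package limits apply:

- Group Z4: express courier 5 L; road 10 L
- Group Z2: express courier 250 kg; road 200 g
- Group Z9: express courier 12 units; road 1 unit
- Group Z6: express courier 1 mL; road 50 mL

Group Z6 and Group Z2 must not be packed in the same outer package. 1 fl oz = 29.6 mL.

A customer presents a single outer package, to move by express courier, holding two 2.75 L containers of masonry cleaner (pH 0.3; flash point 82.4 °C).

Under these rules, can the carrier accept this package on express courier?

The masonry cleaner has pH 0.3, which is ≤ 2.5, so it is Group Z4 (Corrosive).
Group Z4 quantity: two 2.75 L containers = 5.5 L.
5.5 L exceeds the express courier limit of 5 L for Group Z4.

No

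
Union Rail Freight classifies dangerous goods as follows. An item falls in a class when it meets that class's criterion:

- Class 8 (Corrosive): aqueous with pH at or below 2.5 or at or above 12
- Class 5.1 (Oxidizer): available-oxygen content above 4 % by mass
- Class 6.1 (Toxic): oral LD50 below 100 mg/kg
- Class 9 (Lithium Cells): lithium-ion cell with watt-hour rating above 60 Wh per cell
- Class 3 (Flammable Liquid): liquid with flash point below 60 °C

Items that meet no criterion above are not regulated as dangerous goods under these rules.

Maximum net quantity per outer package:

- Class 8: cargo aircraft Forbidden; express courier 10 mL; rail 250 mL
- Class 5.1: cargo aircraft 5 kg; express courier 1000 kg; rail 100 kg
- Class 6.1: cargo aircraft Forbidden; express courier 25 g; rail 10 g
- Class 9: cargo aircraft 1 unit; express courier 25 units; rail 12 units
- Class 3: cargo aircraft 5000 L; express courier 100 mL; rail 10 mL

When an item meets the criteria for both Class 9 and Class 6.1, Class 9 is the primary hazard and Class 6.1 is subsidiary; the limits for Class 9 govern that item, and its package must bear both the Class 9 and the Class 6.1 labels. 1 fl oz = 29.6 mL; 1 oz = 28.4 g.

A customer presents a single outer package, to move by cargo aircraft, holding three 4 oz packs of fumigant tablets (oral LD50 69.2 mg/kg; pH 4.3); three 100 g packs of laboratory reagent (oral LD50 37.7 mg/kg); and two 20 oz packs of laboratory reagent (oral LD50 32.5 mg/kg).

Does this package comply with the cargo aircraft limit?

Oral LD50 69.2 mg/kg meets the Class 6.1 criterion (Toxic), so the fumigant tablets are Class 6.1.
Oral LD50 37.7 mg/kg meets the Class 6.1 criterion (Toxic), so the laboratory reagent is Class 6.1.
Laboratory reagent: oral LD50 32.5 mg/kg < 100 mg/kg → Class 6.1 (Toxic).
Class 6.1 net quantity: (three 4 oz packs = 340.8 g) + (three 100 g packs = 300 g) + (two 20 oz packs = 1.136 kg) = 1776.8 g.
By cargo aircraft, Class 6.1 is Forbidden regardless of quantity.

No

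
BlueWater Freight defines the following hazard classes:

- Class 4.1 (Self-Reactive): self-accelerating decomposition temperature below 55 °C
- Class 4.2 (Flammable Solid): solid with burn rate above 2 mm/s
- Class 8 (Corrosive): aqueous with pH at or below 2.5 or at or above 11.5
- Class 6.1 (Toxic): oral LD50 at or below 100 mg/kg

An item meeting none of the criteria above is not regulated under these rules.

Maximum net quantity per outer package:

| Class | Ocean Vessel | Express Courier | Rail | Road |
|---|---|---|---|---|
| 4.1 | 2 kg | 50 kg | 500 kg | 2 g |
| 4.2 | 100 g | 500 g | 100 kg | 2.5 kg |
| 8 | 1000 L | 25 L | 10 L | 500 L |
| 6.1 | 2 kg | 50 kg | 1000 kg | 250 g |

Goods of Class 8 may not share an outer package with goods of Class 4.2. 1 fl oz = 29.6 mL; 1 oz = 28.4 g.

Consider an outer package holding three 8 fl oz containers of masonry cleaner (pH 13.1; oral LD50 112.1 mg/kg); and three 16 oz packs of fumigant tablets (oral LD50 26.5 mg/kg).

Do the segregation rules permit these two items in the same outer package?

The masonry cleaner has pH 13.1, which is ≥ 11.5, so it is Class 8 (Corrosive).
Fumigant tablets: oral LD50 26.5 mg/kg ≤ 100 mg/kg → Class 6.1 (Toxic).
No segregation rule bars Class 8 with Class 6.1.

Yes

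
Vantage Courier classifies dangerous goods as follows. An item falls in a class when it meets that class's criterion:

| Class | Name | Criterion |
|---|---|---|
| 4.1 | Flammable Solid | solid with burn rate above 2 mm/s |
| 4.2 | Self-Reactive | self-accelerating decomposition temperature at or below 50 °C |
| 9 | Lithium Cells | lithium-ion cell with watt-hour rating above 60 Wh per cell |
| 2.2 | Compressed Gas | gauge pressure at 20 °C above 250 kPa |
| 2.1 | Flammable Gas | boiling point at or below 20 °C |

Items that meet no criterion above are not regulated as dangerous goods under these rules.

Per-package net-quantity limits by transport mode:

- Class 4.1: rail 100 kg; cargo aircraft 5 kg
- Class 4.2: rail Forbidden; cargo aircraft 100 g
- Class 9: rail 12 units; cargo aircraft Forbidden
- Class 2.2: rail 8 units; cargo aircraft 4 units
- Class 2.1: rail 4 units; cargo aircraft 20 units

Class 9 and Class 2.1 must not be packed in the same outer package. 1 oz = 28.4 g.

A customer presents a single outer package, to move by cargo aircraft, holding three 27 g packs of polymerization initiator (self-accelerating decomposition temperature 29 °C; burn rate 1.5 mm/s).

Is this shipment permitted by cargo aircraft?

Polymerization initiator: self-accelerating decomposition temperature 29 °C ≤ 50 °C → Class 4.2 (Self-Reactive).
Class 4.2 quantity: three 27 g packs = 81 g.
That is within the Class 4.2 cargo aircraft limit of 100 g.

Yes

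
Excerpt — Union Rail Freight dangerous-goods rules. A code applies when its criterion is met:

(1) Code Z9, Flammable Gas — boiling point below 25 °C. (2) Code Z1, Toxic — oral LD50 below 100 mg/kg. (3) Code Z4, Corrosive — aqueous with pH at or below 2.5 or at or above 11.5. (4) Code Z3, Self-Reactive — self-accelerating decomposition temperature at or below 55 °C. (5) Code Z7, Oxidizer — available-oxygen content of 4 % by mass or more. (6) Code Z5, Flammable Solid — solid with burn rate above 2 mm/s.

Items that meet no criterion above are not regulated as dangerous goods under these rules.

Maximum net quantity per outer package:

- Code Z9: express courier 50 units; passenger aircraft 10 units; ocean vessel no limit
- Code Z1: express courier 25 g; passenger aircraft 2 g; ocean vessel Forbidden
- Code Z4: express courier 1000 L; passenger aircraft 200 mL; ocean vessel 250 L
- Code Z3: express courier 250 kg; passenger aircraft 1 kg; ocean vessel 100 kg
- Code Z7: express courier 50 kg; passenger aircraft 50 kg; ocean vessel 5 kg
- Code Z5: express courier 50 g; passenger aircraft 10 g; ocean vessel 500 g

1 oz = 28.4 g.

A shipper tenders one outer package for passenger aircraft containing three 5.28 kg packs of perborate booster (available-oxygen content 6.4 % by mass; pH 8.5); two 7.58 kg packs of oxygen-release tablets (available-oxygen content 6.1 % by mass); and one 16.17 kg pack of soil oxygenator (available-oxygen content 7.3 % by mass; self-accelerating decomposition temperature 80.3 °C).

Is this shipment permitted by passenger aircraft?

Perborate booster: available-oxygen content 6.4 % by mass ≥ 4 % by mass → Code Z7 (Oxidizer).
Oxygen-release tablets: available-oxygen content 6.1 % by mass ≥ 4 % by mass → Code Z7 (Oxidizer).
With available-oxygen content 7.3 % by mass (≥ 4 % by mass), the soil oxygenator falls in Code Z7.
Total Code Z7: (three 5.28 kg packs = 15.84 kg) + (two 7.58 kg packs = 15.16 kg) + 16.17 kg = 47.17 kg.
47.17 kg is within the passenger aircraft limit of 50 kg for Code Z7.

Yes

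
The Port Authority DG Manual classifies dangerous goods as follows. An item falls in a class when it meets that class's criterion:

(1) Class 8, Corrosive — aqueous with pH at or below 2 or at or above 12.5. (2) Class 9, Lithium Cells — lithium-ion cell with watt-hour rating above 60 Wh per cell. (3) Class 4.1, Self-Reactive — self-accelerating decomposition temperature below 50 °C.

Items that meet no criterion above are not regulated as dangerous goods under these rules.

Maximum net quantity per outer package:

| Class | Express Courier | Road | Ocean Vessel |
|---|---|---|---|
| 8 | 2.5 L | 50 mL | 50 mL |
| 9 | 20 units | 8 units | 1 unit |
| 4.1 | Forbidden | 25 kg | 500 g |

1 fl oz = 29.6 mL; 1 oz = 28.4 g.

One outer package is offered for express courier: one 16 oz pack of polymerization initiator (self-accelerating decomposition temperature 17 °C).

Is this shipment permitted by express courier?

No

The polymerization initiator has self-accelerating decomposition temperature 17 °C, which is < 50 °C, so it is Class 4.1 (Self-Reactive).
Class 4.1 quantity: one 16 oz pack = 454.4 g.
By express courier, Class 4.1 is Forbidden regardless of quantity.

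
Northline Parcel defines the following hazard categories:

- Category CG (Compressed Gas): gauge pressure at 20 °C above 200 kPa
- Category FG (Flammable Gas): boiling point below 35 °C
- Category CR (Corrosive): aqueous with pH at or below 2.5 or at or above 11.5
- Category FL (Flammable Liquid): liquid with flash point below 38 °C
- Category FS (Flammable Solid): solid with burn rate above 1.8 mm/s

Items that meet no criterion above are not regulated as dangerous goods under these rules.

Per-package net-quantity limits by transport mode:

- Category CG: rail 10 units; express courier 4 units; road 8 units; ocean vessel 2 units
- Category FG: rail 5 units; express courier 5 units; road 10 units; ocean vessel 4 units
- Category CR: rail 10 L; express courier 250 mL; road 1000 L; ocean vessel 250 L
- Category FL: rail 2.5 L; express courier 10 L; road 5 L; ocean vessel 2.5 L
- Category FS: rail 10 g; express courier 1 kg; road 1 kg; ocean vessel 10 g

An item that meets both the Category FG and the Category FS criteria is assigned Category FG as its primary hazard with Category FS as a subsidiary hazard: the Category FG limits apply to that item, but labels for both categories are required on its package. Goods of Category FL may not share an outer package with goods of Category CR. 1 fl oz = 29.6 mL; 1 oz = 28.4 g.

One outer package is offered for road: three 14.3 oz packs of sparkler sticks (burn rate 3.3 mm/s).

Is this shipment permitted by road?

Sparkler sticks: burn rate 3.3 mm/s > 1.8 mm/s → Category FS (Flammable Solid).
Category FS quantity: three 14.3 oz packs = 1218.36 g.
1218.36 g > 1 kg (road limit, Category FS) — over the limit.

No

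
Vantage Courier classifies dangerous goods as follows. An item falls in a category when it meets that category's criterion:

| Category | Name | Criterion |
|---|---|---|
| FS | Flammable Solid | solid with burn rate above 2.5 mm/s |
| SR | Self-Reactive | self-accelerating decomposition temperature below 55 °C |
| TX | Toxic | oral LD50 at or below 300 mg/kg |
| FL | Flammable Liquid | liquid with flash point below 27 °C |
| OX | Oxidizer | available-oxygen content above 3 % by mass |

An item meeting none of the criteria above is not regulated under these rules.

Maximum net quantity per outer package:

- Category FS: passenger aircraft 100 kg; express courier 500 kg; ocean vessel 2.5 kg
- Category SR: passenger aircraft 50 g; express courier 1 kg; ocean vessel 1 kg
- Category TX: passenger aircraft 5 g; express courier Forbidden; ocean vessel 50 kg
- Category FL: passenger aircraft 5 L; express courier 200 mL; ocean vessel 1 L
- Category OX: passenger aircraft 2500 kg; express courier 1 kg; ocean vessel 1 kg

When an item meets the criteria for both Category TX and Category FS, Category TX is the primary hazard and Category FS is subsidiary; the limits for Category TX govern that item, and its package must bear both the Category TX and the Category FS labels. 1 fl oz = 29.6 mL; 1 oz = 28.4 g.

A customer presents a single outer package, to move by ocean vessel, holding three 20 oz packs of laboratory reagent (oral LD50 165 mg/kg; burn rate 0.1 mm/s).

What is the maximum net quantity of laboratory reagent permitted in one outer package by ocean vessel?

Laboratory reagent: oral LD50 165 mg/kg ≤ 300 mg/kg → Category TX (Toxic).
The ocean vessel limit for Category TX is 50 kg.

50 kg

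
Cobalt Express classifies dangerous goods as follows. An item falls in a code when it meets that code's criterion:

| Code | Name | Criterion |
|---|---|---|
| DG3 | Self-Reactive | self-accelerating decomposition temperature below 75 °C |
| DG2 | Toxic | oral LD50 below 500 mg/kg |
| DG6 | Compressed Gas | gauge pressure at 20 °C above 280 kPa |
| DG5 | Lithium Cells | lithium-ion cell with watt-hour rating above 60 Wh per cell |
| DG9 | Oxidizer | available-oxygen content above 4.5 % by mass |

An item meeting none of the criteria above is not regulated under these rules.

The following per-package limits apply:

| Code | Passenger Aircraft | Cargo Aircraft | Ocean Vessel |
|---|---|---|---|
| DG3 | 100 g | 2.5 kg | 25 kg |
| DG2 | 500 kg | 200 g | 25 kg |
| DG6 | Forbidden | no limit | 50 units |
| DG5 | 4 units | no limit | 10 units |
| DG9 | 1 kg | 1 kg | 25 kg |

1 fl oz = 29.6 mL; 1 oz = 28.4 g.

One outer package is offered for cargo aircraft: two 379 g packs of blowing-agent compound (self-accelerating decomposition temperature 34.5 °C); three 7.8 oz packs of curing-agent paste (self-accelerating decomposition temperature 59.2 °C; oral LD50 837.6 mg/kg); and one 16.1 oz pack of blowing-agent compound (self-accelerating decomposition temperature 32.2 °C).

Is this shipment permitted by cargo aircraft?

Self-accelerating decomposition temperature 34.5 °C meets the Code DG3 criterion (Self-Reactive), so the blowing-agent compound is Code DG3.
The curing-agent paste has self-accelerating decomposition temperature 59.2 °C, which is < 75 °C, so it is Code DG3 (Self-Reactive).
Self-accelerating decomposition temperature 32.2 °C meets the Code DG3 criterion (Self-Reactive), so the blowing-agent compound is Code DG3.
Total Code DG3: (two 379 g packs = 758 g) + (three 7.8 oz packs = 664.56 g) + (one 16.1 oz pack = 457.24 g) = 1879.8 g.
1879.8 g is within the cargo aircraft limit of 2.5 kg for Code DG3.

Yes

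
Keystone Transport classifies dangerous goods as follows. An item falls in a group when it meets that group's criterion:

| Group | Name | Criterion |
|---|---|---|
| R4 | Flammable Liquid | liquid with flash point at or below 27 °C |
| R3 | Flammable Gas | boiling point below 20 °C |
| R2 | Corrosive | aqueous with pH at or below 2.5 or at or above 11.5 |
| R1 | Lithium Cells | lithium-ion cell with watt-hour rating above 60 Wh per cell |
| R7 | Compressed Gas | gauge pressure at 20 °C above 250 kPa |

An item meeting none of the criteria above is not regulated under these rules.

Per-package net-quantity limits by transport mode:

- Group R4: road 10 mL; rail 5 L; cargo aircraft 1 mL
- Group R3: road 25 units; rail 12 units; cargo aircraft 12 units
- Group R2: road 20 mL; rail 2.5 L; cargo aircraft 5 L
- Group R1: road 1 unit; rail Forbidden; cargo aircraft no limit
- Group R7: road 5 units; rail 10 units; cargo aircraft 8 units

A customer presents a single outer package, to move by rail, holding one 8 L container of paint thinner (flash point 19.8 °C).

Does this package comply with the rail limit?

The paint thinner has flash point 19.8 °C, which is ≤ 27 °C, so it is Group R4 (Flammable Liquid).
Group R4 quantity: 8 L.
8 L exceeds the rail limit of 5 L for Group R4.

No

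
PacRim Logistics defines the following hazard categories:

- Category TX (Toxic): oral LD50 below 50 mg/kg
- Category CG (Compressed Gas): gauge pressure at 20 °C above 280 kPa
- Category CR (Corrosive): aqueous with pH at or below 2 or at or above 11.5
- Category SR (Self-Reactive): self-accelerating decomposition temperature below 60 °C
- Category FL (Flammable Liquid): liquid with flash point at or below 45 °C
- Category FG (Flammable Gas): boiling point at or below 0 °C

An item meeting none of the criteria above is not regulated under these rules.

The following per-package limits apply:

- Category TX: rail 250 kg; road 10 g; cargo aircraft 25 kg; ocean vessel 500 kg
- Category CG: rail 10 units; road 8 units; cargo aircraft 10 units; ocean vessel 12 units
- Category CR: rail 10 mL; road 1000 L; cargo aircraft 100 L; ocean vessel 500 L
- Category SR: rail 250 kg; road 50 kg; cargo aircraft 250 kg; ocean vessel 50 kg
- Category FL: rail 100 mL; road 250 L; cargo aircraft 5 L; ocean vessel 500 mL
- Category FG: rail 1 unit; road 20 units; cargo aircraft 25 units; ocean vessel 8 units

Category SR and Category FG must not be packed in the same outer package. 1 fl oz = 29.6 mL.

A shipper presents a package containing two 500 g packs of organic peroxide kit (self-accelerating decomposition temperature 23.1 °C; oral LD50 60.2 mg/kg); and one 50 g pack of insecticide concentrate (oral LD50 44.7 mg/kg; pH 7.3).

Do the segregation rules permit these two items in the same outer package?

Yes

Self-accelerating decomposition temperature 23.1 °C meets the Category SR criterion (Self-Reactive), so the organic peroxide kit is Category SR.
The insecticide concentrate has oral LD50 44.7 mg/kg, which is < 50 mg/kg, so it is Category TX (Toxic).
No segregation rule bars Category SR with Category TX.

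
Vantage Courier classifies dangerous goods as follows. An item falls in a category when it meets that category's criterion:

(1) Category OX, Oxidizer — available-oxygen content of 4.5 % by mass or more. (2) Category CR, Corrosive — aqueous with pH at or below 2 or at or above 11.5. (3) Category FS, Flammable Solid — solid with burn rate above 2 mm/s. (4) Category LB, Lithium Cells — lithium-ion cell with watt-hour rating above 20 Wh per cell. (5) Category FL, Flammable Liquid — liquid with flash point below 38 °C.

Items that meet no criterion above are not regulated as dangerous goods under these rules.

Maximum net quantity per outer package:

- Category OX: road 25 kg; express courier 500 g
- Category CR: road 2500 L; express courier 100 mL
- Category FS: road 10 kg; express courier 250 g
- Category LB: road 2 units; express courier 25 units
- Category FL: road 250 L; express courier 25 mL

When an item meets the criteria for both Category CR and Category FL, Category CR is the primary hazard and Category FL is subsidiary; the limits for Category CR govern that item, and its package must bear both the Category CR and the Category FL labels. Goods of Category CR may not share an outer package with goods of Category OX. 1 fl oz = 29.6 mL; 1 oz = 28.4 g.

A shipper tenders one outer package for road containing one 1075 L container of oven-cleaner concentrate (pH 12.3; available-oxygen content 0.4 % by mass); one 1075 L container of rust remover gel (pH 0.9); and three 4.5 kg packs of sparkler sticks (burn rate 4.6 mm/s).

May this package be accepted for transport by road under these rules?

pH 12.3 meets the Category CR criterion (Corrosive), so the oven-cleaner concentrate is Category CR.
Rust remover gel: pH 0.9 ≤ 2 → Category CR (Corrosive).
Sparkler sticks: burn rate 4.6 mm/s > 2 mm/s → Category FS (Flammable Solid).
Category CR net quantity: 1075 L + 1075 L = 2150 L.
2150 L ≤ 2500 L (road limit, Category CR) — within limit.
Category FS quantity: three 4.5 kg packs = 13.5 kg.
13.5 kg exceeds the road limit of 10 kg for Category FS.
The segregation rule (Category CR with Category OX) does not apply to Category CR with Category FS.

No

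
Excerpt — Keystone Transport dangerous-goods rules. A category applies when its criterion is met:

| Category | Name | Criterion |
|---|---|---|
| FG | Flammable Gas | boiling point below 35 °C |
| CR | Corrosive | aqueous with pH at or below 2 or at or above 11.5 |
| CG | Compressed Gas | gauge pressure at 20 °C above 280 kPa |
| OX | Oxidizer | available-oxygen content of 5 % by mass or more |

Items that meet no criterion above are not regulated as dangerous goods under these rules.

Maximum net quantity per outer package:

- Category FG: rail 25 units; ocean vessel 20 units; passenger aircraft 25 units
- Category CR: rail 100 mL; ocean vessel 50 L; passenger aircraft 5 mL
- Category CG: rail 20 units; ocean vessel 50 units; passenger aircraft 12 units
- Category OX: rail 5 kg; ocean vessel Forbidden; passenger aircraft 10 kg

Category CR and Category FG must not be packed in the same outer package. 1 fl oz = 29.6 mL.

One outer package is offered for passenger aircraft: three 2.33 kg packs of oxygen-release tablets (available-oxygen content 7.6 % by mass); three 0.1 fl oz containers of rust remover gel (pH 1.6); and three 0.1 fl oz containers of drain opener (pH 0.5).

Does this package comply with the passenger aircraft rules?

No

The oxygen-release tablets have available-oxygen content 7.6 % by mass, which is ≥ 5 % by mass, so they are Category OX (Oxidizer).
pH 1.6 meets the Category CR criterion (Corrosive), so the rust remover gel is Category CR.
Drain opener: pH 0.5 ≤ 2 → Category CR (Corrosive).
Category CR net quantity: (three 0.1 fl oz containers = 8.88 mL) + (three 0.1 fl oz containers = 8.88 mL) = 17.76 mL.
That exceeds the Category CR passenger aircraft limit of 5 mL.
Category OX quantity: three 2.33 kg packs = 6.99 kg.
6.99 kg ≤ 10 kg (passenger aircraft limit, Category OX) — within limit.
The segregation rule (Category CR with Category FG) does not apply to Category CR with Category OX.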